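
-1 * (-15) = 15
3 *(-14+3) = -33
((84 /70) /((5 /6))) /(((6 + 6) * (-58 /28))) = -42 /725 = -0.06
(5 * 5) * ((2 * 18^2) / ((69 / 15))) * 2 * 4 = 28173.91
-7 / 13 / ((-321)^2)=-7 / 1339533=-0.00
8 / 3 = 2.67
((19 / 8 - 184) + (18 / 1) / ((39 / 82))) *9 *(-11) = 1480347 / 104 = 14234.11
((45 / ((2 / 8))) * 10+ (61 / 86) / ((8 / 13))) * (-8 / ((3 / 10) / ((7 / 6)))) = -43371755 / 774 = -56035.86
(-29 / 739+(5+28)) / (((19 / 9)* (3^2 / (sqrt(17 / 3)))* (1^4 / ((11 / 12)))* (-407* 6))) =-641* sqrt(51) / 2953044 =-0.00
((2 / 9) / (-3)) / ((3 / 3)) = -2 / 27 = -0.07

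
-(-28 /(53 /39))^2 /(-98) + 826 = 2332402 /2809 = 830.33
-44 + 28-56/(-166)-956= -80648/83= -971.66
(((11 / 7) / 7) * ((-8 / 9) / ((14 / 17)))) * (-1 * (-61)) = -45628 / 3087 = -14.78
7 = 7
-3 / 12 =-1 / 4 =-0.25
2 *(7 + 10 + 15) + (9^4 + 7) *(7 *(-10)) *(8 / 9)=-3677504 / 9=-408611.56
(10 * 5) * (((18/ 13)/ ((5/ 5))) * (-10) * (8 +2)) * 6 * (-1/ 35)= 108000/ 91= 1186.81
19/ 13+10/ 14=198/ 91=2.18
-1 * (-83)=83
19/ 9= 2.11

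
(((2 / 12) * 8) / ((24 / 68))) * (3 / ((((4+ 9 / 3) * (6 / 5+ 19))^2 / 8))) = 6800 / 1499547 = 0.00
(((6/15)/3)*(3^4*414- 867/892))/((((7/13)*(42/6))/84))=777697986/7805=99641.00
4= 4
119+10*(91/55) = 1491/11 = 135.55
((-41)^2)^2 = 2825761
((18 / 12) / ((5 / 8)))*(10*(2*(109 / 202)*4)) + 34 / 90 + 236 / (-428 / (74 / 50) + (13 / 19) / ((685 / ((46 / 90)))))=103.17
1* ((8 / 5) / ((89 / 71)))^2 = 322624 / 198025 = 1.63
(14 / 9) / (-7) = -2 / 9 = -0.22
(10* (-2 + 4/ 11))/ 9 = -20/ 11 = -1.82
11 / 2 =5.50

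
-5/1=-5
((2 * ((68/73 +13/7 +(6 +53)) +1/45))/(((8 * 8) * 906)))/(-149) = -1421341/99333984960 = -0.00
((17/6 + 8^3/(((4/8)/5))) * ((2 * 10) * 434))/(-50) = -13339858/15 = -889323.87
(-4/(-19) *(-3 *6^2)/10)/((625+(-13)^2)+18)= -0.00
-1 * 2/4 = -1/2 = -0.50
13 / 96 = 0.14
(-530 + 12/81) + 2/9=-14300/27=-529.63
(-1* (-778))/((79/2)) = 1556/79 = 19.70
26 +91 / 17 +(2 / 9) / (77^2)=28441447 / 907137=31.35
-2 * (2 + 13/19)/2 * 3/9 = -17/19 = -0.89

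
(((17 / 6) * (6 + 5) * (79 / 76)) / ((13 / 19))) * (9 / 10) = 44319 / 1040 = 42.61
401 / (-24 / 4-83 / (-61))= -86.43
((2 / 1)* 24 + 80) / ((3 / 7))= 896 / 3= 298.67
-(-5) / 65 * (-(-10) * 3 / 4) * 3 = 45 / 26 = 1.73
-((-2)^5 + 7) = 25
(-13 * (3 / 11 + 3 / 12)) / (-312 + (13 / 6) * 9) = 23 / 990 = 0.02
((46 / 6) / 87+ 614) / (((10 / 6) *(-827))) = -160277 / 359745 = -0.45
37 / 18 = 2.06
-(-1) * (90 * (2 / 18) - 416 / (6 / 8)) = -1634 / 3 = -544.67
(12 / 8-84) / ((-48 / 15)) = 825 / 32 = 25.78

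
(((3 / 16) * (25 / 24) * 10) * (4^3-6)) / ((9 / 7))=25375 / 288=88.11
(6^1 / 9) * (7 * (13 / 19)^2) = 2366 / 1083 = 2.18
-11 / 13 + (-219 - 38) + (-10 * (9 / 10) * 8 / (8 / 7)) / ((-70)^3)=-164247883 / 637000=-257.85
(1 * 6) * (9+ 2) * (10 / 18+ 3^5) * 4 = 64298.67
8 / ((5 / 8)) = 64 / 5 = 12.80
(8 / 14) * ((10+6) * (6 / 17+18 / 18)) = 1472 / 119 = 12.37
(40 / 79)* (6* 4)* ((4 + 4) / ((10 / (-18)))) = -174.99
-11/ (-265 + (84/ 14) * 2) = 1/ 23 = 0.04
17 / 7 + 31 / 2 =17.93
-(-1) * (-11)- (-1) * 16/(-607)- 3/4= -28593/2428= -11.78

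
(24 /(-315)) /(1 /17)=-136 /105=-1.30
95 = 95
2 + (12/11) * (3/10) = 128/55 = 2.33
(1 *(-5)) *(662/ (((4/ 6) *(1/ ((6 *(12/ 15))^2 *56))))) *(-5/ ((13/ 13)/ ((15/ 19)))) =480453120/ 19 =25287006.32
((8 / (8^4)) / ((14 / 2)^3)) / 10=1 / 1756160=0.00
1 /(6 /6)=1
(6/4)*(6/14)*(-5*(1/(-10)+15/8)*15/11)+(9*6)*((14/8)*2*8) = 1853199/1232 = 1504.22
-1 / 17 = -0.06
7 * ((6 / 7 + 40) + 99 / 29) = 8987 / 29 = 309.90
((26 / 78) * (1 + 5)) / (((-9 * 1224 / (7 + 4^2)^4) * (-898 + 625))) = 279841 / 1503684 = 0.19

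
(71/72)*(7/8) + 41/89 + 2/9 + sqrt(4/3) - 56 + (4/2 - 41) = -4790839/51264 + 2*sqrt(3)/3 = -92.30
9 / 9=1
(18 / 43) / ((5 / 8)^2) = 1152 / 1075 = 1.07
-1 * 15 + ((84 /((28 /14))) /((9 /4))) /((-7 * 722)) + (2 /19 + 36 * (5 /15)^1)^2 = 142451 /1083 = 131.53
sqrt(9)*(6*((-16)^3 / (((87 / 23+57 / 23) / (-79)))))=930304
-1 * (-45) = 45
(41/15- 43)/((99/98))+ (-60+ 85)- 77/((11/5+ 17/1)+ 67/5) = -4168646/242055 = -17.22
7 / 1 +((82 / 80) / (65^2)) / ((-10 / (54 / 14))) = 82808893 / 11830000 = 7.00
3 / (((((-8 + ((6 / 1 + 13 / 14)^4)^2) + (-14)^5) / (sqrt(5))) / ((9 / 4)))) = 3320525376 * sqrt(5) / 2347902338270123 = 0.00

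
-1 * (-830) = 830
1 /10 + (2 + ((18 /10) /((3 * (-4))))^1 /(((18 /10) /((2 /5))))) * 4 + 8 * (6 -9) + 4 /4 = -451 /30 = -15.03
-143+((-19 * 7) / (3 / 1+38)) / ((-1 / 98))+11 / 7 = 50648 / 287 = 176.47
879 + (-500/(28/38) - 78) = 857/7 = 122.43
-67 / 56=-1.20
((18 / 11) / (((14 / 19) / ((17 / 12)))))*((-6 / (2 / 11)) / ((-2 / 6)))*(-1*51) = -444771 / 28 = -15884.68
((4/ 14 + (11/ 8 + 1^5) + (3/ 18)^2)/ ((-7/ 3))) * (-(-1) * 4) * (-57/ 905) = 5149/ 17738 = 0.29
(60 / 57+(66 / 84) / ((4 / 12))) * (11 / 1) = 9977 / 266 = 37.51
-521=-521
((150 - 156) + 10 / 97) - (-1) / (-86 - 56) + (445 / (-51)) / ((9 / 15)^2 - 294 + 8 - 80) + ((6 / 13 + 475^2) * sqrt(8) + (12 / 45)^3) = -14113543277111 / 2407993062750 + 5866262 * sqrt(2) / 13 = 638159.31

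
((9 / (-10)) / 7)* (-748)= 3366 / 35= 96.17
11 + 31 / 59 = 680 / 59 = 11.53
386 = 386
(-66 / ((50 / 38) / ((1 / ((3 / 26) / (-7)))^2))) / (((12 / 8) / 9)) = -27691664 / 25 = -1107666.56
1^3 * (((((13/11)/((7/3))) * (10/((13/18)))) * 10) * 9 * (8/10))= 38880/77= 504.94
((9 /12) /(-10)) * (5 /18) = -1 /48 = -0.02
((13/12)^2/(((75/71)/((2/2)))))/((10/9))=11999/12000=1.00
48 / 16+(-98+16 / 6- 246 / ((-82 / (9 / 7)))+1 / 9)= -5567 / 63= -88.37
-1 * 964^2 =-929296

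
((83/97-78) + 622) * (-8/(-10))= 211404/485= 435.88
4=4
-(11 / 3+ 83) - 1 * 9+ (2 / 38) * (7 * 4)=-5369 / 57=-94.19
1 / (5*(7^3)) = 1 / 1715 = 0.00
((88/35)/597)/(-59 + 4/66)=-968/13546925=-0.00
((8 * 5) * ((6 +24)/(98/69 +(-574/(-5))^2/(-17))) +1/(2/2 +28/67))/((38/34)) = -815406343/1077879215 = -0.76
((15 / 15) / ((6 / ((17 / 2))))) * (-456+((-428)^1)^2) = 776594 / 3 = 258864.67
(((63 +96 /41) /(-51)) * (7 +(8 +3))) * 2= -32148 /697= -46.12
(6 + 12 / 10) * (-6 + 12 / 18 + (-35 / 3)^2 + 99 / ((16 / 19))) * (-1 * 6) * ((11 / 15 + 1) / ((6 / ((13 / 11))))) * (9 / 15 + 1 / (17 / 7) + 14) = -350529322 / 6375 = -54984.99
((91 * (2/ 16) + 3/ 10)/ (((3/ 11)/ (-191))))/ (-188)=981167/ 22560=43.49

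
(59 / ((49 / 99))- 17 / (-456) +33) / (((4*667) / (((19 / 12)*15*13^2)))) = 2874420445 / 12550272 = 229.03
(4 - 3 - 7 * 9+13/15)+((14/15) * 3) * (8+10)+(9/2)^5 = 880583/480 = 1834.55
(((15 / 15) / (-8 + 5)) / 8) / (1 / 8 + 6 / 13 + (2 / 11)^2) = -1573 / 23391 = -0.07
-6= -6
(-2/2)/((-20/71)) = 71/20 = 3.55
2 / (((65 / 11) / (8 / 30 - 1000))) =-329912 / 975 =-338.37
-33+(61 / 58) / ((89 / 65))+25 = -37331 / 5162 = -7.23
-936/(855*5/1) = -0.22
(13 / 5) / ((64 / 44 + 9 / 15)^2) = 7865 / 12769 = 0.62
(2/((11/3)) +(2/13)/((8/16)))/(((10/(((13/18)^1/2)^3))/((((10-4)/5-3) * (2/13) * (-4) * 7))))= 5551/178200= 0.03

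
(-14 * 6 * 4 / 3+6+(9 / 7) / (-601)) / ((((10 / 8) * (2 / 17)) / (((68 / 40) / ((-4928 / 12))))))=35149047 / 11779600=2.98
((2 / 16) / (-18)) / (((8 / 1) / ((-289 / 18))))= 289 / 20736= 0.01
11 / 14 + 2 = 39 / 14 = 2.79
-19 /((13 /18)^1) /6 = -57 /13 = -4.38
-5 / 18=-0.28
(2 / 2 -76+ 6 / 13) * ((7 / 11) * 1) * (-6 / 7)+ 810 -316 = 76456 / 143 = 534.66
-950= -950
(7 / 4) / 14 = 1 / 8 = 0.12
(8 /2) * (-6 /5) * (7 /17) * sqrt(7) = -168 * sqrt(7) /85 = -5.23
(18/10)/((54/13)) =13/30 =0.43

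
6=6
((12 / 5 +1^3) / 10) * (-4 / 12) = -17 / 150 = -0.11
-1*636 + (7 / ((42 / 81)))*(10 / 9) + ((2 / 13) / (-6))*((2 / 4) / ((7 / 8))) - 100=-196837 / 273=-721.01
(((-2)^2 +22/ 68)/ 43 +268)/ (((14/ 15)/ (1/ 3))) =1959815/ 20468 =95.75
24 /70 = 12 /35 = 0.34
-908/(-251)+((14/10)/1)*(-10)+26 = 3920/251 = 15.62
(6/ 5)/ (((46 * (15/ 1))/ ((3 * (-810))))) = -486/ 115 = -4.23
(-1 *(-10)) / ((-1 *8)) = -5 / 4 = -1.25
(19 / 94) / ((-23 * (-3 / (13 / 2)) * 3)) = 247 / 38916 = 0.01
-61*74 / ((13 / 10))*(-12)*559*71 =1653749040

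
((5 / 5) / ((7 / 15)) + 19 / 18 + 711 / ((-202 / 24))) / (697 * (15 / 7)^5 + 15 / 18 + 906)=-2483423929 / 989947400511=-0.00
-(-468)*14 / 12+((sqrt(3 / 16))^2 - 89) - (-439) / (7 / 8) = 107397 / 112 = 958.90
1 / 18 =0.06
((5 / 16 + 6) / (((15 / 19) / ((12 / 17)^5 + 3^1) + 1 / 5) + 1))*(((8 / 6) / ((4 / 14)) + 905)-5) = 3942.13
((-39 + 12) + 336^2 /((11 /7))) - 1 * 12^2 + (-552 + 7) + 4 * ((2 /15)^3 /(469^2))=580826047126852 /8166052125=71126.91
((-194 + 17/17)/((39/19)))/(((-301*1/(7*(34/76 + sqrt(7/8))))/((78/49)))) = 3281/2107 + 3667*sqrt(14)/4214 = 4.81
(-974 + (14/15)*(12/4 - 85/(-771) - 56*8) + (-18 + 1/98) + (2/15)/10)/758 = -7974430417/4295472300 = -1.86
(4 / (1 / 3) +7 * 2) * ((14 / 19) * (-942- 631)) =-572572 / 19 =-30135.37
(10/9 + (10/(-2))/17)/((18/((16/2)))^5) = 128000/9034497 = 0.01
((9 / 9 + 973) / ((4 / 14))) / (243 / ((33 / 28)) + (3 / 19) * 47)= 712481 / 44643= 15.96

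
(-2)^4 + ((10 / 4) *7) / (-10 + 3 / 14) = 1947 / 137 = 14.21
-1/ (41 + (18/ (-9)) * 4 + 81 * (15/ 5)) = -1/ 276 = -0.00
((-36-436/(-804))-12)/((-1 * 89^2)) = 9539/1592121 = 0.01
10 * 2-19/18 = 341/18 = 18.94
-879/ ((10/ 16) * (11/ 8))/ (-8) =7032/ 55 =127.85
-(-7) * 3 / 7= 3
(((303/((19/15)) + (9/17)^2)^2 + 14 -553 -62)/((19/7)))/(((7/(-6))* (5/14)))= -28748494693884/572870539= -50183.23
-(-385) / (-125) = -77 / 25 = -3.08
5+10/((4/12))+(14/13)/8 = 1827/52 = 35.13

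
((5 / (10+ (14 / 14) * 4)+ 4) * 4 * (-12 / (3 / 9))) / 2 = -2196 / 7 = -313.71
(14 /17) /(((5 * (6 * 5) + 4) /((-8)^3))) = -2.74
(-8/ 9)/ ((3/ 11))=-88/ 27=-3.26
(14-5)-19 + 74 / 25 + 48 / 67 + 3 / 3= -8917 / 1675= -5.32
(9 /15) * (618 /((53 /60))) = 22248 /53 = 419.77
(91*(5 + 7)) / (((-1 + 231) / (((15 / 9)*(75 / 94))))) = 6825 / 1081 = 6.31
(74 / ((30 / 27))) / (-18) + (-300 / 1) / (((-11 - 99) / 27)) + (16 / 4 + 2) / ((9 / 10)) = 25279 / 330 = 76.60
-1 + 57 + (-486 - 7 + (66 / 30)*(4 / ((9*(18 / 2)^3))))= -14335741 / 32805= -437.00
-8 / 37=-0.22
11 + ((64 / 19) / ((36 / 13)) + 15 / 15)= 2260 / 171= 13.22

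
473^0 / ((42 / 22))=11 / 21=0.52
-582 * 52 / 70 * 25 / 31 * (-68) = 5144880 / 217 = 23709.12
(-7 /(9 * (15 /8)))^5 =-550731776 /44840334375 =-0.01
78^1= 78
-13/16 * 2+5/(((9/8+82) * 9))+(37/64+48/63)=-21319/76608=-0.28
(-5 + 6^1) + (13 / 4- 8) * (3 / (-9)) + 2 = 4.58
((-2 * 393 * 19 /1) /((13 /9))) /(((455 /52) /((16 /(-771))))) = 2867328 /116935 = 24.52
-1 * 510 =-510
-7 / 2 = -3.50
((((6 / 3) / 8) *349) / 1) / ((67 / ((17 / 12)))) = 5933 / 3216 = 1.84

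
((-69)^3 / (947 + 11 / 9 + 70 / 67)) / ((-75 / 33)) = 2179000197 / 14310200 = 152.27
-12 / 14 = -6 / 7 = -0.86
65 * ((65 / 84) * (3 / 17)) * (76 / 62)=10.88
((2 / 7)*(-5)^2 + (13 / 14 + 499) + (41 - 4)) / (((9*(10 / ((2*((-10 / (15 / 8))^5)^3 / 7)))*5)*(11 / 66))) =-2927267700196784472064 / 17577411075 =-166535770694.93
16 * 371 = 5936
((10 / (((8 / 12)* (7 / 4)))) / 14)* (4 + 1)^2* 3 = 2250 / 49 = 45.92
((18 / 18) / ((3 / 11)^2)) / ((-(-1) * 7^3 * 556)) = 121 / 1716372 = 0.00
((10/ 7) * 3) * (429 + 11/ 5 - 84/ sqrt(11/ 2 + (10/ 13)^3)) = 1848 - 4680 * sqrt(680342)/ 26167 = 1700.48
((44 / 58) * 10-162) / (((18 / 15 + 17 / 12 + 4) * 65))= -53736 / 149669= -0.36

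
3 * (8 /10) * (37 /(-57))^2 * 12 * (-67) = -1467568 /1805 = -813.06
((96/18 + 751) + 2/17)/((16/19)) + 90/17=737321/816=903.58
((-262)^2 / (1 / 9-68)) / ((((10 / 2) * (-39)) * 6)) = 34322 / 39715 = 0.86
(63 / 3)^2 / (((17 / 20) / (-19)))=-167580 / 17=-9857.65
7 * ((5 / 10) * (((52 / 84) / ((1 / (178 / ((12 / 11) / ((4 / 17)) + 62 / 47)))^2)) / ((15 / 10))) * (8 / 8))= 110094200788 / 85322169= 1290.34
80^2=6400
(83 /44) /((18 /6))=83 /132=0.63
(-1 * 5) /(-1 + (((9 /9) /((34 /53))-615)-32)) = 170 /21979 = 0.01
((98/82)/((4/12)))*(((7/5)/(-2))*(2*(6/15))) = -2058/1025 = -2.01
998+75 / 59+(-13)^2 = 68928 / 59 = 1168.27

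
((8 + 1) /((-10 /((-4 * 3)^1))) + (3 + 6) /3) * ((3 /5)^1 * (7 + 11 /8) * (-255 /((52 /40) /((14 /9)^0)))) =-707319 /52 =-13602.29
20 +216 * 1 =236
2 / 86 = 1 / 43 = 0.02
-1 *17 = -17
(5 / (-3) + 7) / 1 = 16 / 3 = 5.33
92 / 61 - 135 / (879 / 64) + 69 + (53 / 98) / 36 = 3827109133 / 63055944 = 60.69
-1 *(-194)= 194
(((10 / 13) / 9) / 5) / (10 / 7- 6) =-7 / 1872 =-0.00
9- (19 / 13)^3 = 12914 / 2197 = 5.88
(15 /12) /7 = 5 /28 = 0.18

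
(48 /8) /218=3 /109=0.03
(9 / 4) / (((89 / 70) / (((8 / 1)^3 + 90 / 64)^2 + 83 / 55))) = 935250576561 / 2004992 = 466461.00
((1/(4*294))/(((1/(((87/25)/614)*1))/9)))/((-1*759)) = -87/1522351600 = -0.00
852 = 852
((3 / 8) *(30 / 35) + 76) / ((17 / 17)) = 2137 / 28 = 76.32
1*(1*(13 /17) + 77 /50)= 1959 /850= 2.30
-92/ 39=-2.36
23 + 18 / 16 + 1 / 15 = 2903 / 120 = 24.19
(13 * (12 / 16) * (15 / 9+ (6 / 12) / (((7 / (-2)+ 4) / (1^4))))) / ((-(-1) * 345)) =26 / 345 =0.08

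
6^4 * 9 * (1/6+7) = 83592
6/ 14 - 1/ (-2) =13/ 14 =0.93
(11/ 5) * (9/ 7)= 2.83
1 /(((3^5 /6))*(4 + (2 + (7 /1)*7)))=2 /4455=0.00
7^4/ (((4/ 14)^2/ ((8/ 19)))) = 235298/ 19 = 12384.11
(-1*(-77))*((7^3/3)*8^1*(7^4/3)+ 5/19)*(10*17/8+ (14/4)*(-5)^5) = -140292016977035/228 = -615315863934.36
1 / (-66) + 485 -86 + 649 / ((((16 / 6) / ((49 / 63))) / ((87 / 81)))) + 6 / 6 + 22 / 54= 4303213 / 7128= 603.71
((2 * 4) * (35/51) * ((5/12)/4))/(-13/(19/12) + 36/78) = -0.07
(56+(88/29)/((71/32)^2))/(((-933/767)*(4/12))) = -6348225832/45464779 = -139.63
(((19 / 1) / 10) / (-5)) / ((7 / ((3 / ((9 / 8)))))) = -76 / 525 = -0.14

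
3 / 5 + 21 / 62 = 0.94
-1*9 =-9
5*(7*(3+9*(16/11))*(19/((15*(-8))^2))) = 7847/10560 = 0.74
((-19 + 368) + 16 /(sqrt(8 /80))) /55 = 16*sqrt(10) /55 + 349 /55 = 7.27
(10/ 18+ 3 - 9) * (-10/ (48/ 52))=3185/ 54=58.98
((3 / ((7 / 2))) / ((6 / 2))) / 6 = 1 / 21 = 0.05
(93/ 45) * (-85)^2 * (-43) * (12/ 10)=-770474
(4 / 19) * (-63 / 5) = -252 / 95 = -2.65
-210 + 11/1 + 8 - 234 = -425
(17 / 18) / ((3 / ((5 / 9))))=85 / 486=0.17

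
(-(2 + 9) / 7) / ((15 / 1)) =-11 / 105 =-0.10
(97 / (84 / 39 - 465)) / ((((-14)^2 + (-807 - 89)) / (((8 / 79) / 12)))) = 1261 / 499110150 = 0.00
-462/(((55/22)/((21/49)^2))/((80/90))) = -1056/35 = -30.17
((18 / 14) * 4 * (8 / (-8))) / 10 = -18 / 35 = -0.51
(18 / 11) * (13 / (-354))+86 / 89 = 52343 / 57761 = 0.91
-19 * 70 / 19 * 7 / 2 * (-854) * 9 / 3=627690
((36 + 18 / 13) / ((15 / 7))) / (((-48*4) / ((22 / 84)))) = -99 / 4160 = -0.02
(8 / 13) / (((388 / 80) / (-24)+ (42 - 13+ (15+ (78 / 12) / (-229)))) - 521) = -879360 / 681943249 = -0.00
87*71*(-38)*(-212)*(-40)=-1990476480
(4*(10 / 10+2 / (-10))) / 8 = 2 / 5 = 0.40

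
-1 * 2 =-2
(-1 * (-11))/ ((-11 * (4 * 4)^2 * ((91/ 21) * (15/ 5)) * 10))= -1/ 33280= -0.00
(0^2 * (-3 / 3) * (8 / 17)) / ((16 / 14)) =0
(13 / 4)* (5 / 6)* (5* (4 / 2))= 325 / 12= 27.08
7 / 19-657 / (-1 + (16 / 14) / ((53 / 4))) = 1544522 / 2147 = 719.39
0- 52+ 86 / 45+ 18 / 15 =-440 / 9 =-48.89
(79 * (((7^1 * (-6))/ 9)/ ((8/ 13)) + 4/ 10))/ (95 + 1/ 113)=-3847537/ 644160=-5.97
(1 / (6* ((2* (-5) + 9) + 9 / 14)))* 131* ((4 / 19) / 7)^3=-8384 / 5041365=-0.00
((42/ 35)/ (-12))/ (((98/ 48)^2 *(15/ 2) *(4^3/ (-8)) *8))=0.00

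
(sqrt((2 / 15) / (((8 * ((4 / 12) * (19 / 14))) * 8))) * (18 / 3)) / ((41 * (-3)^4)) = sqrt(665) / 210330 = 0.00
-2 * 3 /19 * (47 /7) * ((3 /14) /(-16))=423 /14896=0.03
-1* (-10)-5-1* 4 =1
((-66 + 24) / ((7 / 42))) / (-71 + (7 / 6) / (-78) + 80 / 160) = 117936 / 33001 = 3.57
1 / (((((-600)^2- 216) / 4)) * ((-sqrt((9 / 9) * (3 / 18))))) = -0.00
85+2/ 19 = 1617/ 19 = 85.11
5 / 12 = 0.42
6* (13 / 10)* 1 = 39 / 5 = 7.80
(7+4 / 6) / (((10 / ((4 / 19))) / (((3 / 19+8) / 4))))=0.33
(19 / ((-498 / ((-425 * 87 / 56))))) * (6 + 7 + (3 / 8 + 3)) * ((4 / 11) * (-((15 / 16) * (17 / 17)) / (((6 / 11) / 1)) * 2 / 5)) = -30676925 / 297472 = -103.13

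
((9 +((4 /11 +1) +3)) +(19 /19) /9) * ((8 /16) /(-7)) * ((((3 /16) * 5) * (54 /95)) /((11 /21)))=-18009 /18392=-0.98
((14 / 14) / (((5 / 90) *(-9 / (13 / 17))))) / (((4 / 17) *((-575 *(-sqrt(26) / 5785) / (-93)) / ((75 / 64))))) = 1614015 *sqrt(26) / 5888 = 1397.74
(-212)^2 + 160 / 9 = 404656 / 9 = 44961.78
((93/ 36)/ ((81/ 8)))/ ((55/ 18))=124/ 1485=0.08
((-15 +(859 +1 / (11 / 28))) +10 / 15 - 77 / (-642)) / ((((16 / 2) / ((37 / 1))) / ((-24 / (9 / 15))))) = -1107013915 / 7062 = -156756.43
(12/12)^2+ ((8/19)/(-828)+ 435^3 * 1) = 323736541306/3933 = 82312876.00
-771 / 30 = -257 / 10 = -25.70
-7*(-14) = 98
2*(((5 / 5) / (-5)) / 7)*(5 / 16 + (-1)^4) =-3 / 40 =-0.08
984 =984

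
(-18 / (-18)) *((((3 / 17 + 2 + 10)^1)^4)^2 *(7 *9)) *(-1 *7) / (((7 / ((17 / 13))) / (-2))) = 424749922962915513726 / 5334402749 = 79624644585.10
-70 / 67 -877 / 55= -62609 / 3685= -16.99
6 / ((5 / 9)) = 54 / 5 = 10.80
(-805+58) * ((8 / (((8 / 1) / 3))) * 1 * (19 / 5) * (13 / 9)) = -61503 / 5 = -12300.60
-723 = -723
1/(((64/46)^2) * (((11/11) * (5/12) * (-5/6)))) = -4761/3200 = -1.49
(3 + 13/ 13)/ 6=2/ 3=0.67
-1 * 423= -423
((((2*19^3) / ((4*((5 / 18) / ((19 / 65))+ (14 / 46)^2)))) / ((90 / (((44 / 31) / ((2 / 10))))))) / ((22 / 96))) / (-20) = -1654555416 / 29245865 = -56.57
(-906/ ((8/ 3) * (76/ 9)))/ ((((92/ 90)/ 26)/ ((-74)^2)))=-9795379815/ 1748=-5603764.20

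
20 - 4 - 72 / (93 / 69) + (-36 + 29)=-1377 / 31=-44.42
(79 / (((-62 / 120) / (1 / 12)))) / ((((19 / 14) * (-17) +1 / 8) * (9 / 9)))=4424 / 7967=0.56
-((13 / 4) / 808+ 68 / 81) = -220829 / 261792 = -0.84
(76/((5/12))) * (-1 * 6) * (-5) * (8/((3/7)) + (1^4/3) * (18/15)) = 521664/5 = 104332.80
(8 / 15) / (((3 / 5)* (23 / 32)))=256 / 207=1.24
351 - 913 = -562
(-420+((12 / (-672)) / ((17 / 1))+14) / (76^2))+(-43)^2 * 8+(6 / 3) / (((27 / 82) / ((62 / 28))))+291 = 2178958607893 / 148466304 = 14676.45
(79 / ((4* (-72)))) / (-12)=79 / 3456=0.02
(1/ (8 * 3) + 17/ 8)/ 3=13/ 18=0.72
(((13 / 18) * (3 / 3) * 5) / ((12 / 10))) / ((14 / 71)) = 15.26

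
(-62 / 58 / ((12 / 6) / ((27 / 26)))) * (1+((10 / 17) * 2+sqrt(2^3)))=-2.78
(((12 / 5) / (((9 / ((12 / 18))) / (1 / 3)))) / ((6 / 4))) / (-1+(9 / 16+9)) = 0.00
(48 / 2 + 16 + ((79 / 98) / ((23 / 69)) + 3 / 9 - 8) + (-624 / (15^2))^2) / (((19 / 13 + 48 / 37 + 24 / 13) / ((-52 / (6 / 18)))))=-292599717982 / 203503125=-1437.81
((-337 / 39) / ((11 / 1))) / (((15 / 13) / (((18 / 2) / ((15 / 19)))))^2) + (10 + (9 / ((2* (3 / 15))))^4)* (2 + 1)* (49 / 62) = 12431498633203 / 20460000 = 607600.13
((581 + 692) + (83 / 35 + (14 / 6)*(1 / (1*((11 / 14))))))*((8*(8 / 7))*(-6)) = -188989952 / 2695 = -70126.14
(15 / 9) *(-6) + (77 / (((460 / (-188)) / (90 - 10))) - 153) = -61653 / 23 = -2680.57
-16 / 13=-1.23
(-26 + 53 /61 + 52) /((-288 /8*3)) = -1639 /6588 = -0.25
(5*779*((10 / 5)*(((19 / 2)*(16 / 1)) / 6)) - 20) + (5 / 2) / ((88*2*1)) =208376975 / 1056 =197326.68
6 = 6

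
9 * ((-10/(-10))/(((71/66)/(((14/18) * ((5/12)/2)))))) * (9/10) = 693/568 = 1.22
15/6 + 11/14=23/7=3.29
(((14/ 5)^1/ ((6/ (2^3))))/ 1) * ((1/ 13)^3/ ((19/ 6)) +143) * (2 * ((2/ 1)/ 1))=267422624/ 125229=2135.47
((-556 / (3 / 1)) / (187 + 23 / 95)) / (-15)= 2641 / 40023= 0.07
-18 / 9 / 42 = -1 / 21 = -0.05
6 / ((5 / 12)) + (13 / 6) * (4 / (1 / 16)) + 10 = 2446 / 15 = 163.07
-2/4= -1/2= -0.50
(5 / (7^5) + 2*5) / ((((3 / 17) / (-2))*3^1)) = -634950 / 16807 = -37.78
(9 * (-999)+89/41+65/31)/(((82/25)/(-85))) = 24272041125/104222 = 232887.88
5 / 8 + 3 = 3.62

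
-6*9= -54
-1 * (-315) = 315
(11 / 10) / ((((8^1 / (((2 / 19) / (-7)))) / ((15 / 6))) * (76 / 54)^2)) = -8019 / 3072832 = -0.00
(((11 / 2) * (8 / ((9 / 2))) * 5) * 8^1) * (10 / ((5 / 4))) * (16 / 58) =225280 / 261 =863.14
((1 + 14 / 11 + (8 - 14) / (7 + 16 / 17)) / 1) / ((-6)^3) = -0.01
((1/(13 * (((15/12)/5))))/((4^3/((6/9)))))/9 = 1/2808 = 0.00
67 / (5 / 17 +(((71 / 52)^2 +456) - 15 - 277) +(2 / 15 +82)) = 46197840 / 171202111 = 0.27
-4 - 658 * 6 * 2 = -7900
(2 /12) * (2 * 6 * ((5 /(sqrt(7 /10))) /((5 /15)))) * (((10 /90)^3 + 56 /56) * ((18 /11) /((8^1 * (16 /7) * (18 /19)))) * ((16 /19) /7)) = 1825 * sqrt(70) /37422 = 0.41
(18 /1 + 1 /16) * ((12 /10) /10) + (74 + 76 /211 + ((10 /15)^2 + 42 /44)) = 651124163 /8355600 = 77.93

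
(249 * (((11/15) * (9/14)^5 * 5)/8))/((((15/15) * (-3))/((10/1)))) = -41.77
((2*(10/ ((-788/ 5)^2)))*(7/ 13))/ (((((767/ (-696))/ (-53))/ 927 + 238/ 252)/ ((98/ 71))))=733059085500/ 1156873111441177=0.00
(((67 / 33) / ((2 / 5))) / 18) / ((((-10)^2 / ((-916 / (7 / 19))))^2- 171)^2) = 120060774386304335 / 12449639546219610325008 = 0.00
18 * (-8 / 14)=-72 / 7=-10.29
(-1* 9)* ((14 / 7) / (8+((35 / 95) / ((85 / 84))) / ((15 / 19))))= -3825 / 1798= -2.13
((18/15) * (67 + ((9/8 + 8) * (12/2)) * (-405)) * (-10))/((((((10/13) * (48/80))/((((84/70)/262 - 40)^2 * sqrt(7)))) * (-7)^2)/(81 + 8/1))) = 70213620953819551 * sqrt(7)/42044450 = 4418366269.34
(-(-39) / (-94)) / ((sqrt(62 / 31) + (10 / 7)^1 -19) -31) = 1911 * sqrt(2) / 10857188 + 23205 / 2714297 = 0.01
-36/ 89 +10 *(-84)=-74796/ 89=-840.40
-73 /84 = -0.87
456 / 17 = 26.82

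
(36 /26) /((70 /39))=27 /35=0.77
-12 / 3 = -4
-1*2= -2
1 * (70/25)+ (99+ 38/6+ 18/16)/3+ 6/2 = 14863/360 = 41.29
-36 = -36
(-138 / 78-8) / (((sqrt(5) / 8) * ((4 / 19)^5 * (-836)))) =16550767 * sqrt(5) / 366080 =101.09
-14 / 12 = -7 / 6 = -1.17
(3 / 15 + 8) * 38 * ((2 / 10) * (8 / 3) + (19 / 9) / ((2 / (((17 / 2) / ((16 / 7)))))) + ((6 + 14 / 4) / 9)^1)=12371299 / 7200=1718.24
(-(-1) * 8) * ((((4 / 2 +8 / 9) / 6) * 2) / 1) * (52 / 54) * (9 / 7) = 9.54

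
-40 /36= -10 /9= -1.11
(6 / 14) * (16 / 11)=48 / 77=0.62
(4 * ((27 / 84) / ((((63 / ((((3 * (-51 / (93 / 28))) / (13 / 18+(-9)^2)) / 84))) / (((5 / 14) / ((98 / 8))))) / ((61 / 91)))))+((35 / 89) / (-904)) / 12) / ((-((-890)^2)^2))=524249997163 / 8449590548732190157530048000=0.00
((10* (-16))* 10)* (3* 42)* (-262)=52819200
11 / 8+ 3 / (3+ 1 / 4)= 239 / 104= 2.30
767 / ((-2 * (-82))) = 767 / 164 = 4.68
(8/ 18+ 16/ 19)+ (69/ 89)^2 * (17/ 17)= 2556751/ 1354491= 1.89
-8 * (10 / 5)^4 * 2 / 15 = -256 / 15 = -17.07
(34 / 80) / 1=17 / 40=0.42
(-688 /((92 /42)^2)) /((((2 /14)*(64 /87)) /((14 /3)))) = -26946423 /4232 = -6367.30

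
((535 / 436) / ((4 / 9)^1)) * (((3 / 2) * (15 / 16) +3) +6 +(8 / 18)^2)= 14704475 / 502272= 29.28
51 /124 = 0.41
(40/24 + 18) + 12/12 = 62/3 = 20.67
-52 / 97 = -0.54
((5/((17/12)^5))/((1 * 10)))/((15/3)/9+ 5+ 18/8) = 0.01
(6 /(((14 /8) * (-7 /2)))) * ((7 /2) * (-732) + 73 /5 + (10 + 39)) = 599616 /245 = 2447.41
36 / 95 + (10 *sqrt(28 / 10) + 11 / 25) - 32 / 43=1527 / 20425 + 2 *sqrt(70)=16.81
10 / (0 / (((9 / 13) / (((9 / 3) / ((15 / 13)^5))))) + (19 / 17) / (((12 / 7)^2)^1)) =24480 / 931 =26.29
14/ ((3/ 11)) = 154/ 3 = 51.33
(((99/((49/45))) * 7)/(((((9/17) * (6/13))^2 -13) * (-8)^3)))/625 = 0.00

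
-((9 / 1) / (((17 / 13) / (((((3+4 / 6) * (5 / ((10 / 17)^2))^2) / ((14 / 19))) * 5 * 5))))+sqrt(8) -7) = -40044295 / 224 -2 * sqrt(2) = -178772.00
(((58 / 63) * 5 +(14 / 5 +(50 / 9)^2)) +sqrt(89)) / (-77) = -108488 / 218295 - sqrt(89) / 77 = -0.62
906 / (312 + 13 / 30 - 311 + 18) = 27180 / 583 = 46.62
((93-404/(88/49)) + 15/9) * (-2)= 8599/33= 260.58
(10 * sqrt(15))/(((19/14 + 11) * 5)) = 0.63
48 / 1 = 48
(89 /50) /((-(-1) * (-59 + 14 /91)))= -1157 /38250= -0.03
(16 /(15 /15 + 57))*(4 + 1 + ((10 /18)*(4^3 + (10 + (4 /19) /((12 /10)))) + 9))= 226576 /14877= 15.23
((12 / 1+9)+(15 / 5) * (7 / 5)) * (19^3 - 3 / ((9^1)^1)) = 864192 / 5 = 172838.40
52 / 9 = 5.78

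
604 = 604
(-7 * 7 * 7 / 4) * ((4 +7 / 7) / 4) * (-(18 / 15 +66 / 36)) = 31213 / 96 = 325.14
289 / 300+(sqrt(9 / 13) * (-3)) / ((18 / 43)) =289 / 300 - 43 * sqrt(13) / 26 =-5.00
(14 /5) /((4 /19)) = 133 /10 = 13.30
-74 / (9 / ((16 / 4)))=-296 / 9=-32.89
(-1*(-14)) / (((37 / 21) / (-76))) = -603.89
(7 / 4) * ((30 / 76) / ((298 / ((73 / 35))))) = 219 / 45296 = 0.00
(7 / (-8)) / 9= -7 / 72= -0.10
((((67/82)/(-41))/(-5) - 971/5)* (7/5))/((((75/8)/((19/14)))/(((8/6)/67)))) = -11026536/14078375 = -0.78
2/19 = 0.11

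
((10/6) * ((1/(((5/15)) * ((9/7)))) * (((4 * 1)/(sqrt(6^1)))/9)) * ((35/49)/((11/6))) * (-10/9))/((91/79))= -0.27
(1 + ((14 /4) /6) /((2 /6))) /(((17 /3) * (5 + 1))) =11 /136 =0.08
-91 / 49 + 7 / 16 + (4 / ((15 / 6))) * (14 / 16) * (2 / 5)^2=-1.20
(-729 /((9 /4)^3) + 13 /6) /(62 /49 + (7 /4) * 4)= -7.48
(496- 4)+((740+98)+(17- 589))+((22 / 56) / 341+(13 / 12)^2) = 23722693 / 31248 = 759.17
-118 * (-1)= 118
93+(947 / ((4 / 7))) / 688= 262565 / 2752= 95.41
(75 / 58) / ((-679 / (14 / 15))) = -0.00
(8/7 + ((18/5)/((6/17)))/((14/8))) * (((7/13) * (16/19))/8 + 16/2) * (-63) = -874008/247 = -3538.49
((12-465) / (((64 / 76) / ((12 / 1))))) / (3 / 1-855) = 8607 / 1136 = 7.58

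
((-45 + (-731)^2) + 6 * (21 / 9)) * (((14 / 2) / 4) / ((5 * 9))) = 41559 / 2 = 20779.50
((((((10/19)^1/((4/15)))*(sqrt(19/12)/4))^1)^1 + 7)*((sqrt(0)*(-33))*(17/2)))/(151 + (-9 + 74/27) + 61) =0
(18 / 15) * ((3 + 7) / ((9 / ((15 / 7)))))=20 / 7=2.86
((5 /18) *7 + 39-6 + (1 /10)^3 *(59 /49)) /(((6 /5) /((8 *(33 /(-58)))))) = -169521341 /1278900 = -132.55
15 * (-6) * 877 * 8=-631440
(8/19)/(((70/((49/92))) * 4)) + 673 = 5882027/8740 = 673.00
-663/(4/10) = -3315/2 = -1657.50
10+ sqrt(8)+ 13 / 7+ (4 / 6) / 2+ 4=2 * sqrt(2)+ 340 / 21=19.02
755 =755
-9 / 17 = -0.53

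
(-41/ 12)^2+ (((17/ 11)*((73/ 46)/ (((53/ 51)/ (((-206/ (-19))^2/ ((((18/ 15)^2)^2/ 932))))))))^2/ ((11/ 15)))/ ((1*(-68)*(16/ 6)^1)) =-312451936679606995207269373/ 2672359362868491648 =-116919880.25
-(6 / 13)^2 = -36 / 169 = -0.21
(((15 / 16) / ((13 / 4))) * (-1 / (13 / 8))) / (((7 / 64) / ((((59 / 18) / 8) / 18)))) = -1180 / 31941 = -0.04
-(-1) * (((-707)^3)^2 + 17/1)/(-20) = -62443392099028533/10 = -6244339209902853.30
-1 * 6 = -6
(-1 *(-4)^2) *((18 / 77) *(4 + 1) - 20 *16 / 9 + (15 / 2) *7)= -200840 / 693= -289.81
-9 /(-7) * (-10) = -90 /7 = -12.86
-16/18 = -8/9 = -0.89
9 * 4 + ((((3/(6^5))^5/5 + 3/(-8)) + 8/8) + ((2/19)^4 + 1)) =2868384188651638075030801/76235875850791535247360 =37.63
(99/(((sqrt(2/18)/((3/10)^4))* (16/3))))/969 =24057/51680000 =0.00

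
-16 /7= -2.29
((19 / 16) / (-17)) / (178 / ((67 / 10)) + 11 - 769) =1273 / 13329632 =0.00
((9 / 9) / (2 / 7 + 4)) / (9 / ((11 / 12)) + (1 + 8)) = 77 / 6210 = 0.01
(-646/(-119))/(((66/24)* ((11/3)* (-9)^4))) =152/1852389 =0.00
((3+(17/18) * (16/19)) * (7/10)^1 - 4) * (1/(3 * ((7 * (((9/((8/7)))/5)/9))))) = -9188/25137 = -0.37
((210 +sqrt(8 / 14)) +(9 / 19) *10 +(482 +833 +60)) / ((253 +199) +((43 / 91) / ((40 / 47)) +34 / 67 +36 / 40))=69680 *sqrt(7) / 110712419 +7366395400 / 2103535961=3.50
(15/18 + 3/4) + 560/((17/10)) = 67523/204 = 331.00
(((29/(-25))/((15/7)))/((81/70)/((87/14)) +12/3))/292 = -5887/13293300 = -0.00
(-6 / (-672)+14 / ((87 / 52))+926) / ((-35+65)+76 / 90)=136568505 / 4508224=30.29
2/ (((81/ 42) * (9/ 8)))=224/ 243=0.92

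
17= 17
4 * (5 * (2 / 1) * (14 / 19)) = 560 / 19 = 29.47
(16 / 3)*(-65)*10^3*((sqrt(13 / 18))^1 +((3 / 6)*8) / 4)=-1040000 / 3 - 520000*sqrt(26) / 9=-641276.68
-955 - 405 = -1360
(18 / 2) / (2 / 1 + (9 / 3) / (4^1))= 36 / 11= 3.27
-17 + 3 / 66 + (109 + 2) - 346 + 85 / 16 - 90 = -59249 / 176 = -336.64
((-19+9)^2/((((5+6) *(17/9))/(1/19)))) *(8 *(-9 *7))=-127.67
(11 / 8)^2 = 1.89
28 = 28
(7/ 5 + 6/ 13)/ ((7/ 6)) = 726/ 455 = 1.60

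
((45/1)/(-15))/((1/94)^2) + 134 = -26374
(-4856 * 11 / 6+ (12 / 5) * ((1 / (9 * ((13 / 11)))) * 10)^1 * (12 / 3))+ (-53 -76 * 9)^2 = 20836739 / 39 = 534275.36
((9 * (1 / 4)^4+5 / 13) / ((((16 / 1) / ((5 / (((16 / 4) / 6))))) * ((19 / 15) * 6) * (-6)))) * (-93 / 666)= 1082675 / 1796800512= 0.00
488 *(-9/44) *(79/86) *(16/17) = -693936/8041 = -86.30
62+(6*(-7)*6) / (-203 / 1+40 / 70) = 89618 / 1417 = 63.24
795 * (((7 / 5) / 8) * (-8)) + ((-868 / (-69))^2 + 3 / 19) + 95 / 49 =-952.65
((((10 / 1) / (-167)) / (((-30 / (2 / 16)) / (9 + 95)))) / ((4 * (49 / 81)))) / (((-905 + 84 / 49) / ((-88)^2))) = -679536 / 7391587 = -0.09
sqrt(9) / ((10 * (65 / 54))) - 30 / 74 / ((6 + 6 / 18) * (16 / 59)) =48213 / 3655600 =0.01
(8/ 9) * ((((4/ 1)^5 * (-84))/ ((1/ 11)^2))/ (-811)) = 27754496/ 2433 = 11407.52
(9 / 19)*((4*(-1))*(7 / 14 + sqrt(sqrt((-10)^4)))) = -378 / 19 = -19.89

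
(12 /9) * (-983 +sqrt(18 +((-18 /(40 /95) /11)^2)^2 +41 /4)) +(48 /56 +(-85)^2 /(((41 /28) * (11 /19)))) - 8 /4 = sqrt(960919793) /1452 +68293552 /9471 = 7232.16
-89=-89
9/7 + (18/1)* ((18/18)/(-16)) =9/56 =0.16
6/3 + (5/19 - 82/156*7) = -2099/1482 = -1.42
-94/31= -3.03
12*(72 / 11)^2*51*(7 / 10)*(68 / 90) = 41948928 / 3025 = 13867.41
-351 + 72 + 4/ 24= -1673/ 6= -278.83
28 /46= 14 /23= 0.61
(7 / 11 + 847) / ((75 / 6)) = 18648 / 275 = 67.81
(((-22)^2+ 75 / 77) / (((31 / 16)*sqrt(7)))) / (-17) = -597488*sqrt(7) / 284053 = -5.57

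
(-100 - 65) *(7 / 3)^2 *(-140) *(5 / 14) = 134750 / 3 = 44916.67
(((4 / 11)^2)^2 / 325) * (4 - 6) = -512 / 4758325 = -0.00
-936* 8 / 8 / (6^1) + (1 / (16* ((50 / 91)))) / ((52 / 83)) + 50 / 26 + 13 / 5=-6293887 / 41600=-151.30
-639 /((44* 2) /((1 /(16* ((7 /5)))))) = -3195 /9856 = -0.32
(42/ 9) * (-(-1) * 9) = 42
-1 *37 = -37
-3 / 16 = -0.19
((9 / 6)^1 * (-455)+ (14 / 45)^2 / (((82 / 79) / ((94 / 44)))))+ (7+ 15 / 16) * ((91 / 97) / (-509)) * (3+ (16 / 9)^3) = -682.43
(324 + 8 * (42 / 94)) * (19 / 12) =24377 / 47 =518.66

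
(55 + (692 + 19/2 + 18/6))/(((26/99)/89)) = 13383909/52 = 257382.87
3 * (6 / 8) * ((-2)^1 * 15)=-135 / 2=-67.50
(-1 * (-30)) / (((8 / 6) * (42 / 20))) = 75 / 7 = 10.71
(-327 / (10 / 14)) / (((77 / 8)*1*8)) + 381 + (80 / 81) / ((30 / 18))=557836 / 1485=375.65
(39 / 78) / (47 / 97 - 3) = -97 / 488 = -0.20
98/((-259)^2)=2/1369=0.00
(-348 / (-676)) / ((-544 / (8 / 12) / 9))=-261 / 45968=-0.01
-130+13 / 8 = -1027 / 8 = -128.38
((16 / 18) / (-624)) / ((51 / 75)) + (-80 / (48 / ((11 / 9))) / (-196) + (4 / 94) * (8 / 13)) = 631853 / 18322668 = 0.03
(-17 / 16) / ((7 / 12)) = -51 / 28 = -1.82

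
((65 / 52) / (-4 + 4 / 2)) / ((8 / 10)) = -25 / 32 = -0.78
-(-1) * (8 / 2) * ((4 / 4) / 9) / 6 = 0.07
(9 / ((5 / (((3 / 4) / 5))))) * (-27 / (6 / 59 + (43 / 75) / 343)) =-44258319 / 627548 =-70.53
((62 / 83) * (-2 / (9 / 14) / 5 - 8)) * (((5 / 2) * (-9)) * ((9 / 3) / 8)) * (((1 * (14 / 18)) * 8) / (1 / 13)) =1094548 / 249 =4395.78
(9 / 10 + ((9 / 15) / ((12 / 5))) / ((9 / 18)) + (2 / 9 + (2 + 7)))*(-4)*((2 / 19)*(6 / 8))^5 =-6453 / 49521980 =-0.00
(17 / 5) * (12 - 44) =-544 / 5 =-108.80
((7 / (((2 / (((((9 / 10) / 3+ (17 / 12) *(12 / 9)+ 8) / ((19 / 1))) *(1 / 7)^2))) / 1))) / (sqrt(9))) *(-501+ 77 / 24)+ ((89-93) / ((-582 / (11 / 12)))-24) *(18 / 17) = -31.76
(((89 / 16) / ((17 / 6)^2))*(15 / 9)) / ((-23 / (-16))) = 5340 / 6647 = 0.80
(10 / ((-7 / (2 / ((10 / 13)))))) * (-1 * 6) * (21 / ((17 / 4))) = 1872 / 17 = 110.12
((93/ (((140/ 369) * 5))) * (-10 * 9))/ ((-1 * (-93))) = -3321/ 70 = -47.44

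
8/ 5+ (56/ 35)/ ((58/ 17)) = 2.07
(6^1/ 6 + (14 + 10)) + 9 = 34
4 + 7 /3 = 19 /3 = 6.33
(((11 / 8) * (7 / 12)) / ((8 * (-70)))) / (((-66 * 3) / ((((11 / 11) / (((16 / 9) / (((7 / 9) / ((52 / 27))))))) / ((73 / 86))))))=301 / 155484160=0.00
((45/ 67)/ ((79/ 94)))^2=17892900/ 28015849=0.64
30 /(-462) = -5 /77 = -0.06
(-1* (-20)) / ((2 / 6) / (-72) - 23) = -0.87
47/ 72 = 0.65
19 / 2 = 9.50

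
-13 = -13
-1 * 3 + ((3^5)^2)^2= 3486784398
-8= -8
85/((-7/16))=-1360/7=-194.29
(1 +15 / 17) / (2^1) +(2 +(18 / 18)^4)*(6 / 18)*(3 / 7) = 163 / 119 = 1.37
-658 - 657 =-1315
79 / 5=15.80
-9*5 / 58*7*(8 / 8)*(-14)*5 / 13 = 11025 / 377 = 29.24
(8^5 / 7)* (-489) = -2289078.86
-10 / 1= -10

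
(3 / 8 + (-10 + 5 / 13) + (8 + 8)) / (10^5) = 703 / 10400000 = 0.00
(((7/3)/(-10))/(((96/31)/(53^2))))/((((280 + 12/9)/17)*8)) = -10362401/6481920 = -1.60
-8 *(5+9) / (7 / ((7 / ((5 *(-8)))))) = 14 / 5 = 2.80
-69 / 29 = -2.38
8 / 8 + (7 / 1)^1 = 8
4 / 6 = 2 / 3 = 0.67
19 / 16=1.19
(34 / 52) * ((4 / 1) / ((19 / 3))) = 102 / 247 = 0.41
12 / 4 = 3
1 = 1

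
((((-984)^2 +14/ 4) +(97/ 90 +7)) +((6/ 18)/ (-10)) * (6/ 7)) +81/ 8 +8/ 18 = 2440060859/ 2520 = 968278.12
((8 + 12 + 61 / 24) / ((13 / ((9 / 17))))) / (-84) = -541 / 49504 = -0.01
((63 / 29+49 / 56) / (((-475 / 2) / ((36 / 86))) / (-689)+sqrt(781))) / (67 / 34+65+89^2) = -217467364725 / 540172641583641667+264091090068*sqrt(781) / 540172641583641667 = 0.00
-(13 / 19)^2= -0.47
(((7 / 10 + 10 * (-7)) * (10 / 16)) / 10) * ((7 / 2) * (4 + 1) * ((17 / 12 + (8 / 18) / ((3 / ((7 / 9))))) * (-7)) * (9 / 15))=5617997 / 11520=487.67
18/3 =6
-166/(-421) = 166/421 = 0.39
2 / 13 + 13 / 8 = 185 / 104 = 1.78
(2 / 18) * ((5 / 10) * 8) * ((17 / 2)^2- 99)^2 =11449 / 36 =318.03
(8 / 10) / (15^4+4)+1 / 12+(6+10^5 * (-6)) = -1822625520367 / 3037740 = -599993.92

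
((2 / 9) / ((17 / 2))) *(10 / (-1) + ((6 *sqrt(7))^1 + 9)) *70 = -280 / 153 + 560 *sqrt(7) / 51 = 27.22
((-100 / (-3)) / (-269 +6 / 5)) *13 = -500 / 309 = -1.62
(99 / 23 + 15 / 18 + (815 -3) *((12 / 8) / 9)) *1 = 19385 / 138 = 140.47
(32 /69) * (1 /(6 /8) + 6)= 704 /207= 3.40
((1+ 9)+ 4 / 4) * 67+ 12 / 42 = 5161 / 7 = 737.29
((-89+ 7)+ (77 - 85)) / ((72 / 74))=-185 / 2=-92.50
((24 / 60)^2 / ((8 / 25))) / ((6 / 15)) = 5 / 4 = 1.25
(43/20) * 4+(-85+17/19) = -75.51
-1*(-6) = 6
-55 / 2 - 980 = -2015 / 2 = -1007.50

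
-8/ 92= -2/ 23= -0.09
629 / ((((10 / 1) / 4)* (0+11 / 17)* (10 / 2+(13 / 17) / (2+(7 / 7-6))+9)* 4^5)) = 545343 / 19740160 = 0.03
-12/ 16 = -3/ 4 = -0.75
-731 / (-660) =731 / 660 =1.11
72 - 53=19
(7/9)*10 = 70/9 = 7.78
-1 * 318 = -318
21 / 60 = 7 / 20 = 0.35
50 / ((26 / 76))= 1900 / 13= 146.15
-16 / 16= -1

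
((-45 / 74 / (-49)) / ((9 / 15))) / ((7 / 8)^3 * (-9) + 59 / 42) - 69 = -888657333 / 12878257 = -69.00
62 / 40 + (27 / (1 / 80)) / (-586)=-12517 / 5860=-2.14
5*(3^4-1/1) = 400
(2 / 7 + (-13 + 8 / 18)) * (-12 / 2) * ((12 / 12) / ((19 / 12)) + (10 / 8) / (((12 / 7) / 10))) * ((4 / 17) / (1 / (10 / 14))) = 13964245 / 142443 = 98.03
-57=-57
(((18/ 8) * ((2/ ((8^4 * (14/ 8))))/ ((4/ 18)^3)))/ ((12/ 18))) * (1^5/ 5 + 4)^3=26040609/ 4096000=6.36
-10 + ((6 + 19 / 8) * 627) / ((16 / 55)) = 2309215 / 128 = 18040.74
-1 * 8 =-8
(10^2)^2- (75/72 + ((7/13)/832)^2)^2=1231578495935936823191/123171214536474624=9998.91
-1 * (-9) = 9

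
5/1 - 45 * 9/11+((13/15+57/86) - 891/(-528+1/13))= -2785334041/97385970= -28.60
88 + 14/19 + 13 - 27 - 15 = 1135/19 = 59.74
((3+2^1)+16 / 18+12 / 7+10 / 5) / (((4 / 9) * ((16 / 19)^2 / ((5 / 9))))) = 1092025 / 64512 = 16.93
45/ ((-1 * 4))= -45/ 4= -11.25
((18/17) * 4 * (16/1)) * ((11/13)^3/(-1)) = -1533312/37349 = -41.05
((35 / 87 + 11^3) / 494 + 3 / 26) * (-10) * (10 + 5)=-3019775 / 7163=-421.58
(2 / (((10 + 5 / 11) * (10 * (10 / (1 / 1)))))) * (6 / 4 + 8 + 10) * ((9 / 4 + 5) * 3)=37323 / 46000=0.81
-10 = -10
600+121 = 721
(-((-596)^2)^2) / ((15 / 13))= -1640319286528 / 15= -109354619101.87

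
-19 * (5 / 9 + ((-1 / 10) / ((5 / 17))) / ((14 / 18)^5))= 91822193 / 7563150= 12.14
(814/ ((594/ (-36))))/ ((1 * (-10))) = 74/ 15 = 4.93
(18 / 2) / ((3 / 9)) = 27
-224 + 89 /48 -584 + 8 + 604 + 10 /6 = -192.48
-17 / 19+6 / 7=-0.04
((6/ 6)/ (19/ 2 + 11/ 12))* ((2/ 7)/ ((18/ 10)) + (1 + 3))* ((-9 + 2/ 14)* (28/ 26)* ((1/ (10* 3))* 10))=-129952/ 102375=-1.27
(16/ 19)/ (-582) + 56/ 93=34320/ 57133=0.60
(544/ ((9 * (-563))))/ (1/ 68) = -36992/ 5067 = -7.30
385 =385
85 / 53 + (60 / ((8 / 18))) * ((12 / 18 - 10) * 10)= -667715 / 53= -12598.40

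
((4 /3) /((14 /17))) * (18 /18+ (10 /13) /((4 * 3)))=1411 /819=1.72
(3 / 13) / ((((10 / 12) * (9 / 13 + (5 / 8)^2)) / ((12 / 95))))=13824 / 427975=0.03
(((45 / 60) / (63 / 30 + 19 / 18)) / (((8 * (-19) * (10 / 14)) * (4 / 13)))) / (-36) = 273 / 1381376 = 0.00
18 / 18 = 1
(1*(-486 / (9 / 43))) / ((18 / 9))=-1161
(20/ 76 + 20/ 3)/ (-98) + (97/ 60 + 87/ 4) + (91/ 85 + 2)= 6259549/ 237405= 26.37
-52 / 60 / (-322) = 13 / 4830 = 0.00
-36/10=-18/5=-3.60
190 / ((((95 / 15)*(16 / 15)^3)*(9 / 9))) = 50625 / 2048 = 24.72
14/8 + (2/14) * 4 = 65/28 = 2.32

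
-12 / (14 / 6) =-36 / 7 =-5.14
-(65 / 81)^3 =-274625 / 531441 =-0.52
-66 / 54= -11 / 9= -1.22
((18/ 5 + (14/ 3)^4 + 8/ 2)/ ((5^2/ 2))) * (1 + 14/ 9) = 8977268/ 91125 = 98.52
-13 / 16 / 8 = -13 / 128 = -0.10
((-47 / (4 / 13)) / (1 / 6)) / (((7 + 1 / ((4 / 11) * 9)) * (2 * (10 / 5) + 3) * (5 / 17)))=-560898 / 9205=-60.93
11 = 11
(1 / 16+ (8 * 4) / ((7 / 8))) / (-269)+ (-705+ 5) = -21093703 / 30128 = -700.14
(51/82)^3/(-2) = -132651/1102736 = -0.12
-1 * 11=-11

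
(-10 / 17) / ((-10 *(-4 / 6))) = -3 / 34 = -0.09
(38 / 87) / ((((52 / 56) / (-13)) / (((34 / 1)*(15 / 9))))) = -346.51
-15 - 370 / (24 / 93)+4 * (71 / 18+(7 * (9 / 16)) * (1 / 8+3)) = -398521 / 288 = -1383.75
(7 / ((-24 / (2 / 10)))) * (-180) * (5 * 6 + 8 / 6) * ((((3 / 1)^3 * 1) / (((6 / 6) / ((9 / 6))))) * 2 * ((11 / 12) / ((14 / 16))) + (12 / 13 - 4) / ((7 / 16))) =332854 / 13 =25604.15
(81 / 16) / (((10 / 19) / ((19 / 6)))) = 30.46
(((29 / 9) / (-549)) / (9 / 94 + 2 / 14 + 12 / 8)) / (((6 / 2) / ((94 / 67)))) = -448427 / 284038326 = -0.00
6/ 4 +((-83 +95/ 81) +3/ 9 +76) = -647/ 162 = -3.99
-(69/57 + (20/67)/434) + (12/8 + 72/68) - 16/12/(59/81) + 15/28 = 8361999/158325556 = 0.05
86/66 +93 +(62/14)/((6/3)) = 96.52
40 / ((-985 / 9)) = -72 / 197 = -0.37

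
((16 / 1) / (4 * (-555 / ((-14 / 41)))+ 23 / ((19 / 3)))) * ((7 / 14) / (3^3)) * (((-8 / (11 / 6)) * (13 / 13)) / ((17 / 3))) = -17024 / 485362053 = -0.00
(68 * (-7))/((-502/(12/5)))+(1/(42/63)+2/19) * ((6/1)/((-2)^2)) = 446721/95380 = 4.68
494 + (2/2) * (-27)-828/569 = 264895/569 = 465.54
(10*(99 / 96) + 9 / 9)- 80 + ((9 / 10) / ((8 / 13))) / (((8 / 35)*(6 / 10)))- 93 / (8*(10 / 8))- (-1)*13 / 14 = -66.39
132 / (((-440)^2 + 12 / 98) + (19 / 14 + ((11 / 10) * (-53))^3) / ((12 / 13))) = -77616000 / 12387181319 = -0.01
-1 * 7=-7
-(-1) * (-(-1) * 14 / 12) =7 / 6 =1.17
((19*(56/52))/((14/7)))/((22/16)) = 1064/143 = 7.44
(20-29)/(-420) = 3/140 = 0.02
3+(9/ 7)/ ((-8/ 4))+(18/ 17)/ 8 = 1185/ 476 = 2.49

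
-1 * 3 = -3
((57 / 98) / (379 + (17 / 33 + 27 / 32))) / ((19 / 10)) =15840 / 19681291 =0.00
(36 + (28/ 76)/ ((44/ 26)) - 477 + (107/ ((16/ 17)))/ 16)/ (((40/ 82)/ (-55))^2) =-429054901495/ 77824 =-5513143.78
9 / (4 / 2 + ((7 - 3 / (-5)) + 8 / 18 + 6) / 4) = 405 / 248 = 1.63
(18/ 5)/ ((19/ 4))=0.76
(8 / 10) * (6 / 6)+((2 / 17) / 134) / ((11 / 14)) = 50186 / 62645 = 0.80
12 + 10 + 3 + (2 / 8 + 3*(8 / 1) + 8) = 229 / 4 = 57.25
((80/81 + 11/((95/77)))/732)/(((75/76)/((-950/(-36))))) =0.36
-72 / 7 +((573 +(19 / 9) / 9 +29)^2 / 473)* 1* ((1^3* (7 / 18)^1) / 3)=104533875625 / 1173067434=89.11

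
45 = 45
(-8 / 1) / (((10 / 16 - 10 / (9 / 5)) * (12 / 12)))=576 / 355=1.62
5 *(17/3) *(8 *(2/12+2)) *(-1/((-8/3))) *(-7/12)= -7735/72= -107.43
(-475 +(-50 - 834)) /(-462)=453 /154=2.94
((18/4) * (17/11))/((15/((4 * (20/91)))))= 408/1001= 0.41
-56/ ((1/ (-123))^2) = -847224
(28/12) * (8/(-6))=-28/9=-3.11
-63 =-63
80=80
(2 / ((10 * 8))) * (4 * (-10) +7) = -33 / 40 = -0.82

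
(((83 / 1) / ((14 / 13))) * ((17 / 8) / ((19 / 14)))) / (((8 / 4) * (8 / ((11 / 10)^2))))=2219503 / 243200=9.13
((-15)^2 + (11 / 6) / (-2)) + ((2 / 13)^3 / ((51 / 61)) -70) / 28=695177425 / 3137316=221.58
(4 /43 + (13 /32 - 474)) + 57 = -573105 /1376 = -416.50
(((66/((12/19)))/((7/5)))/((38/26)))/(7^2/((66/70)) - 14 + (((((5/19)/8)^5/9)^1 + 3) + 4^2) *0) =23595/17542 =1.35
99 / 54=1.83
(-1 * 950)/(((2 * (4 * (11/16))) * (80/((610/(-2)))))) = 28975/44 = 658.52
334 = 334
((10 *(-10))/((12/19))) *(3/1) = -475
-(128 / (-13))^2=-16384 / 169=-96.95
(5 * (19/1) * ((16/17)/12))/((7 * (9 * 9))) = 380/28917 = 0.01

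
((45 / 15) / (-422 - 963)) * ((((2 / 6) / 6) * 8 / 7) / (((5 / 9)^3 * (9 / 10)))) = -216 / 242375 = -0.00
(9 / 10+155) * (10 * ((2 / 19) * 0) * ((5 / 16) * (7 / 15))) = 0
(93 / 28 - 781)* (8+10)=-195975 / 14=-13998.21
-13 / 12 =-1.08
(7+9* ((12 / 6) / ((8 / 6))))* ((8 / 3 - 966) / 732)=-59245 / 2196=-26.98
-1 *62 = -62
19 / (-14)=-19 / 14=-1.36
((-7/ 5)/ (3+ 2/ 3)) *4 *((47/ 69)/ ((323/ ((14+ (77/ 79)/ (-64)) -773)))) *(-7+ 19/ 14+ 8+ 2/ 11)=16396937/ 2641760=6.21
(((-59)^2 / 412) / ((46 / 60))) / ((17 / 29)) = 18.80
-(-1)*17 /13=17 /13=1.31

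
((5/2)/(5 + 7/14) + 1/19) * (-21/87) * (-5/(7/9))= 4770/6061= 0.79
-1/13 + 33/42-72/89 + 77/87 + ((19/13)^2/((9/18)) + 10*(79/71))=21050533879/1300715598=16.18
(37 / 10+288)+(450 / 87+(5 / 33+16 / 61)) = 173546779 / 583770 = 297.29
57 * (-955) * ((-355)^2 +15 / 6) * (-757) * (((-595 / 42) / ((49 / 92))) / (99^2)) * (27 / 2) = -6768538923031625 / 35574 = -190266456485.96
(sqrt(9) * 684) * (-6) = -12312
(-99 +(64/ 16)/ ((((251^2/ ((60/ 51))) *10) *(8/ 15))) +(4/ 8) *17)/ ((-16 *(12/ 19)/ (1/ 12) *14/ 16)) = 3683226893/ 4318340544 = 0.85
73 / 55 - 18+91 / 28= -2953 / 220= -13.42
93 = 93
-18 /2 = -9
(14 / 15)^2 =196 / 225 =0.87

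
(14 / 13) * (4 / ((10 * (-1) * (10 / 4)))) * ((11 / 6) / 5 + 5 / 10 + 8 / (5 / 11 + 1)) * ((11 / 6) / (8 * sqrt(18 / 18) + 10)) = -14707 / 131625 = -0.11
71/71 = 1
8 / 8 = 1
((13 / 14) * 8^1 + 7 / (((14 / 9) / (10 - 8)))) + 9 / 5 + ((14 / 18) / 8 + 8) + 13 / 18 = 68161 / 2520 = 27.05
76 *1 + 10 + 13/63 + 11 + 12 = 6880/63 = 109.21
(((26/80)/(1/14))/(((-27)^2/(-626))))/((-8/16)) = 28483/3645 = 7.81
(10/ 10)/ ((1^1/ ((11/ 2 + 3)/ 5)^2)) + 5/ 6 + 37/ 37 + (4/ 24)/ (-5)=469/ 100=4.69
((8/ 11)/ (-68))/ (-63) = 2/ 11781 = 0.00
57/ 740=0.08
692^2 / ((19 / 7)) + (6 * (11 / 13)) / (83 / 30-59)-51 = 73492475929 / 416689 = 176372.49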